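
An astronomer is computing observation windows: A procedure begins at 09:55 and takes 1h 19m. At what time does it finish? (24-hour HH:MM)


Start time: 09:55
Adding: 1 hours 19 minutes
Minutes: 55 + 19 = 74
Minute overflow: 74 >= 60, so carry 1 hour, minutes = 14
Hours: 9 + 1 + 1 = 11
Result: 11:14

11:14


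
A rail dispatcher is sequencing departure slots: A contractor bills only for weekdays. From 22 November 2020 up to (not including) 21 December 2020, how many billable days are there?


Start: 2020-11-22 (Sunday)
End (exclusive): 2020-12-21 (Monday)
Total calendar days: 29
Full weeks: 29 // 7 = 4 -> 20 weekdays
Remaining 1 days starting on Sunday:
  Sun(-) -> 0 weekdays
Total business days: 20 + 0 = 20

20


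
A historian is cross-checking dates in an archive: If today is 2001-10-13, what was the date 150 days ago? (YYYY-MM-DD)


Start: 2001-10-13
Subtracting 150 days
Days already passed in October: 13
After going back through October: 137 more days to subtract
September 2001: 30 days, 107 remaining
August 2001: 31 days, 76 remaining
July 2001: 31 days, 45 remaining
June 2001: 30 days, 15 remaining
Result: 2001-05-16

2001-05-16


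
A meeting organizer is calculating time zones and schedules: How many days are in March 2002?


Month: March
Year: 2002
March is a 31-day month
Total: 31 days

31


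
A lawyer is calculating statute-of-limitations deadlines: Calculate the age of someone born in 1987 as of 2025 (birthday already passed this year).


Birth year: 1987
Current year: 2025
Age = current year - birth year
Age = 2025 - 1987 = 38

38


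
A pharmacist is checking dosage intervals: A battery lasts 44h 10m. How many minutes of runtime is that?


Hours: 44
Extra minutes: 10
Minutes per hour: 60
Hours to minutes: 44 x 60 = 2640
Total: 2640 + 10 = 2650

2650


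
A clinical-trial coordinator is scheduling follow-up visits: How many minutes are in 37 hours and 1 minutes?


Hours: 37
Minutes: 1
Convert hours to minutes: 37 x 60 = 2220
Add remaining minutes: 2220 + 1 = 2221

2221


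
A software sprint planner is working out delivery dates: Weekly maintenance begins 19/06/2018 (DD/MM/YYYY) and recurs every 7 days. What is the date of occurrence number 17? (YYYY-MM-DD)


First occurrence: 2018-06-19 (occurrence 1)
Each occurrence is 7 days after the previous.
Occurrence 17 is 16 weeks after the first.
16 weeks = 112 days
2018-06-19 + 112 days = 2018-10-09

2018-10-09


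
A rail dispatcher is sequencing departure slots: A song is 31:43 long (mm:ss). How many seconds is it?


Minutes: 31
Extra seconds: 43
Seconds per minute: 60
Minutes to seconds: 31 x 60 = 1860
Total: 1860 + 43 = 1903

1903


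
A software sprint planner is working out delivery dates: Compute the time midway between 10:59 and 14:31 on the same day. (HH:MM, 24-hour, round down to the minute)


Start time: 10:59 = 659 minutes from midnight
End time: 14:31 = 871 minutes from midnight
Sum: 659 + 871 = 1530
Midpoint: 1530 / 2 = 765 minutes
Convert: 765 / 60 = 12 hours, 45 minutes
Result: 12:45

12:45


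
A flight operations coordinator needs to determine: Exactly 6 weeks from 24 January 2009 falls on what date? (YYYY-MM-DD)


Start: 2009-01-24
Weeks to add: 6
Convert to days: 6 x 7 = 42 days
Add 42 days to 2009-01-24
Result: 2009-03-07

2009-03-07


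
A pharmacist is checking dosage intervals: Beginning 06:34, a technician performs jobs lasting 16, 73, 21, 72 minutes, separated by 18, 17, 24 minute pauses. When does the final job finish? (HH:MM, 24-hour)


Start: 06:34 = 394 min from midnight
  after task 1 (16 min): 06:50
  after break (18 min): 07:08
  after task 2 (73 min): 08:21
  after break (17 min): 08:38
  after task 3 (21 min): 08:59
  after break (24 min): 09:23
  after task 4 (72 min): 10:35
Total elapsed: 241 minutes
End time: 10:35

10:35


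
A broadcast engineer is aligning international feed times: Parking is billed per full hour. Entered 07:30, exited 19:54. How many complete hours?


Start: 07:30
End: 19:54
Hour difference: 19 - 7 = 12 hours
Minute difference: 54 - 30 = 24 minutes
Total minutes: 744
Complete hours: 744 / 60 = 12 (remainder 24)

12


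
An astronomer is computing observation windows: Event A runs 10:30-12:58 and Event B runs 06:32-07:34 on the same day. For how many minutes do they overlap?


Interval A: [630, 778] minutes from midnight
Interval B: [392, 454] minutes from midnight
Overlap start = max(630, 392) = 630
Overlap end = min(778, 454) = 454
End <= start, so the intervals do not overlap: 0 minutes

0


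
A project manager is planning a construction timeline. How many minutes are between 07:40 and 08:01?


Start time: 07:40 = 460 minutes from midnight
End time: 08:01 = 481 minutes from midnight
Difference: 481 - 460 = 21 minutes
That is 0 hours and 21 minutes

21


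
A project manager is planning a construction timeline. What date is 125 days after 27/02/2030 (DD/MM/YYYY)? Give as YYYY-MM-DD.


Start: 2030-02-27
Adding 125 days
Days remaining in February: 1
After February: 124 days still to add
March 2030: 31 days, 93 remaining
April 2030: 30 days, 63 remaining
May 2030: 31 days, 32 remaining
June 2030: 30 days, 2 remaining
Result: 2030-07-02

2030-07-02


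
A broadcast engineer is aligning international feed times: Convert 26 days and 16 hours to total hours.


Days: 26
Extra hours: 16
Hours per day: 24
Days to hours: 26 x 24 = 624
Total: 624 + 16 = 640

640


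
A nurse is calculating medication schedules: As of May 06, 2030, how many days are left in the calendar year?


Start: May 06, 2030
End: December 31, 2030
Days left in May: 25
June: 30
July: 31
August: 31
September: 30
... plus remaining months
Sum of remaining months: 214
Total: 25 + 214 = 239

239


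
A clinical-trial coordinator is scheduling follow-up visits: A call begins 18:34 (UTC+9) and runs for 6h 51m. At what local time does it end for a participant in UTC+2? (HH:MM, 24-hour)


Start: 18:34 in UTC+9
Step 1 - add duration:
  minutes: 34 + 51 = 85 (carry 1h)
  hours: 18 + 6 + 1 = 25
  end in UTC+9: 01:25
Step 2 - convert UTC+9 -> UTC+2:
  offset difference: 2 - (9) = -7 hours
  1 + (-7) = -6 -> mod 24 = 18
Result: 18:25 in UTC+2

18:25


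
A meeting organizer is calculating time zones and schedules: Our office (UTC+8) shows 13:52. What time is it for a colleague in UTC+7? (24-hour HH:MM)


Local time: 13:52 at UTC+8 (offset 8h)
Target zone: UTC+7 (offset 7h)
Difference: 7 - (8) = -1 hours
Calculation: 13 + (-1) = 12
Result: 12:52

12:52


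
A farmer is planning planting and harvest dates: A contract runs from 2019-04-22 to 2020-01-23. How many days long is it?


Start date: 2019-04-22
End date: 2020-01-23
Apr 2019: +9 days
May 2019: +31 days
Jun 2019: +30 days
... (7 more months)
Total: 276 days

276


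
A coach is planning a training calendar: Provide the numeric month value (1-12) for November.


Calendar month order:
10. October
11. November <--
12. December
November is month number 11

11


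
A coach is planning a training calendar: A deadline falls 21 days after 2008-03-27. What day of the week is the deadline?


Start: 2008-03-27 (Thursday)
Step 1 - find target date: add 21 days
  2008-03-27 + 21 days = 2008-04-17
Step 2 - day of week:
  21 mod 7 = 0
  Thursday + 0 days -> Thursday
Result: Thursday (2008-04-17)

Thursday


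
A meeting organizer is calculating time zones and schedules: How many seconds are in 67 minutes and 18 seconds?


Minutes: 67
Seconds: 18
Convert minutes to seconds: 67 x 60 = 4020
Add remaining seconds: 4020 + 18 = 4038

4038


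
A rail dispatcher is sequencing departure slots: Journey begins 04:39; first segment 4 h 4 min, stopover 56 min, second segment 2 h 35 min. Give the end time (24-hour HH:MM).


Depart: 04:39
Leg 1: +244 min -> 08:43
Layover: +56 min -> 09:39
Leg 2: +155 min -> 12:14
Total travel: 455 minutes = 7h 35m
Arrival: 12:14

12:14


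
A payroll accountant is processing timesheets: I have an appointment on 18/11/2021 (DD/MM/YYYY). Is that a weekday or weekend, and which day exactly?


Date: 2021-11-18
January 1, 2021 is a Friday
Day of year: 322
Offset from Jan 1: 321 days
321 mod 7 = 6
Result: Thursday

Thursday


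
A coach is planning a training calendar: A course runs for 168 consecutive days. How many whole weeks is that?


Total days: 168
Days per week: 7
Division: 168 / 7 = 24 remainder 0
Complete weeks: 24
Remaining days: 0

24


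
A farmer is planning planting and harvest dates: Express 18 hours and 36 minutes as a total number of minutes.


Hours: 18
Extra minutes: 36
Minutes per hour: 60
Hours to minutes: 18 x 60 = 1080
Total: 1080 + 36 = 1116

1116


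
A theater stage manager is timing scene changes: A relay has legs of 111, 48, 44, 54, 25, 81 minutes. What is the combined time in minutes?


Durations: 111, 48, 44, 54, 25, 81
Running sum: 111
+ 48 = 159
+ 44 = 203
+ 54 = 257
+ 25 = 282
+ 81 = 363
Total duration: 363 minutes
That is 6 hours and 3 minutes

363


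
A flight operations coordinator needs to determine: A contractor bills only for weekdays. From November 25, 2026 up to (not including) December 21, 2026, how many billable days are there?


Start: 2026-11-25 (Wednesday)
End (exclusive): 2026-12-21 (Monday)
Total calendar days: 26
Full weeks: 26 // 7 = 3 -> 15 weekdays
Remaining 5 days starting on Wednesday:
  Wed(w), Thu(w), Fri(w), Sat(-), Sun(-) -> 3 weekdays
Total business days: 15 + 3 = 18

18


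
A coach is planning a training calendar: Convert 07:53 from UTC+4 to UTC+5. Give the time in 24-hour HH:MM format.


Local time: 07:53 at UTC+4 (offset 4h)
Target zone: UTC+5 (offset 5h)
Difference: 5 - (4) = 1 hours
Calculation: 7 + (1) = 8
Result: 08:53

08:53


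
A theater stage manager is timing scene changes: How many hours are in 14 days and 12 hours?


Days: 14
Extra hours: 12
Hours per day: 24
Days to hours: 14 x 24 = 336
Total: 336 + 12 = 348

348


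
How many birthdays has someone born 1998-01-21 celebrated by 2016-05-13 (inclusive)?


Birth: 1998-01-21
Reference: 2016-05-13
Year difference: 2016 - 1998 = 18
Has birthday (01-21) occurred by 05-13? Yes
Age in full years: 18

18


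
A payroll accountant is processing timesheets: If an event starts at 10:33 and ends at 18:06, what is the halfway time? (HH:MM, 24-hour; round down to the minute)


Start time: 10:33 = 633 minutes from midnight
End time: 18:06 = 1086 minutes from midnight
Sum: 633 + 1086 = 1719
Midpoint: 1719 / 2 = 859 minutes
Convert: 859 / 60 = 14 hours, 19 minutes
Result: 14:19

14:19


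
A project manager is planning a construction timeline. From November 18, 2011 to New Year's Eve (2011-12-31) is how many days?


Start: November 18, 2011
End: December 31, 2011
Days left in November: 12
December: 31
Sum of remaining months: 31
Total: 12 + 31 = 43

43


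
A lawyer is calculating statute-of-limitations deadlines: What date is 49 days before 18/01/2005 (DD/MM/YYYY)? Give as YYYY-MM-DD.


Start: 2005-01-18
Subtracting 49 days
Days already passed in January: 18
After going back through January: 31 more days to subtract
December 2004 has 31 days, need 31
Result: 2004-11-30

2004-11-30


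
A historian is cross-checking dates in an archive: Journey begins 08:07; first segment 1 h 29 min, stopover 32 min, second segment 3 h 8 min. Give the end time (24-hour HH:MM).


Depart: 08:07
Leg 1: +89 min -> 09:36
Layover: +32 min -> 10:08
Leg 2: +188 min -> 13:16
Total travel: 309 minutes = 5h 9m
Arrival: 13:16

13:16


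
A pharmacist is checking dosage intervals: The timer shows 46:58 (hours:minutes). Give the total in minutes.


Hours: 46
Minutes: 58
Convert hours to minutes: 46 x 60 = 2760
Add remaining minutes: 2760 + 58 = 2818

2818


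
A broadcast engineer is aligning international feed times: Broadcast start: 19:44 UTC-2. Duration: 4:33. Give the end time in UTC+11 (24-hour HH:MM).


Start: 19:44 in UTC-2
Step 1 - add duration:
  minutes: 44 + 33 = 77 (carry 1h)
  hours: 19 + 4 + 1 = 24
  end in UTC-2: 00:17
Step 2 - convert UTC-2 -> UTC+11:
  offset difference: 11 - (-2) = 13 hours
  0 + (13) = 13 -> mod 24 = 13
Result: 13:17 in UTC+11

13:17


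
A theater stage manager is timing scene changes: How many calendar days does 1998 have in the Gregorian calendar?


Year: 1998
Check leap year rules:
Divisible by 4? No
1998 is not a leap year
Days: 365

365


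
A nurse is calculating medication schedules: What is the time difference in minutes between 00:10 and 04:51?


Start time: 00:10 = 10 minutes from midnight
End time: 04:51 = 291 minutes from midnight
Difference: 291 - 10 = 281 minutes
That is 4 hours and 41 minutes

281


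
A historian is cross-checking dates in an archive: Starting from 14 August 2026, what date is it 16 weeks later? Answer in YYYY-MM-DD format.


Start: 2026-08-14
Weeks to add: 16
Convert to days: 16 x 7 = 112 days
Add 112 days to 2026-08-14
Result: 2026-12-04

2026-12-04


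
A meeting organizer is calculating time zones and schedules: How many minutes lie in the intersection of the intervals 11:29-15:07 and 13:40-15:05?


Interval A: [689, 907] minutes from midnight
Interval B: [820, 905] minutes from midnight
Overlap start = max(689, 820) = 820
Overlap end = min(907, 905) = 905
Overlap = 905 - 820 = 85 minutes

85


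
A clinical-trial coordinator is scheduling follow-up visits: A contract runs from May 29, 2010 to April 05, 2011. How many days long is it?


Start date: 2010-05-29
End date: 2011-04-05
May 2010: +3 days
Jun 2010: +30 days
Jul 2010: +31 days
... (9 more months)
Total: 311 days

311


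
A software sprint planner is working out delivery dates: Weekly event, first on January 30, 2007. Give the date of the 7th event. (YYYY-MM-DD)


First occurrence: 2007-01-30 (occurrence 1)
Each occurrence is 7 days after the previous.
Occurrence 7 is 6 weeks after the first.
6 weeks = 42 days
2007-01-30 + 42 days = 2007-03-13

2007-03-13


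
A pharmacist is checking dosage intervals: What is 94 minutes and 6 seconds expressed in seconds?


Minutes: 94
Extra seconds: 6
Seconds per minute: 60
Minutes to seconds: 94 x 60 = 5640
Total: 5640 + 6 = 5646

5646


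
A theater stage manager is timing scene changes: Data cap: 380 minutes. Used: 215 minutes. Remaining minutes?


Total budget: 380 minutes
Time used: 215 minutes
Remaining: 380 - 215 = 165 minutes
Percent used: 56.6%
Percent remaining: 43.4%

165


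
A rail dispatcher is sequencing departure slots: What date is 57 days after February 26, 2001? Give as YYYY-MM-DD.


Start: 2001-02-26
Adding 57 days
Days remaining in February: 2
After February: 55 days still to add
March 2001: 31 days, 24 remaining
April 2001 has 30 days, need 24
Result: 2001-04-24

2001-04-24


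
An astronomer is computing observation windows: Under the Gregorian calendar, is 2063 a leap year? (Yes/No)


Year: 2063
Divisible by 4? 2063 / 4 = 515.75 -> No
Not divisible by 4, so NOT a leap year

No


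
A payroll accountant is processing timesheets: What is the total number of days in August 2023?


Month: August
Year: 2023
August is a 31-day month
Total: 31 days

31


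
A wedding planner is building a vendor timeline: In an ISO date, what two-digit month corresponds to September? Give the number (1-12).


Calendar month order:
8. August
9. September <--
10. October
September is month number 9

9


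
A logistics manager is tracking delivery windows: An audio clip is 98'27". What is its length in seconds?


Minutes: 98
Seconds: 27
Convert minutes to seconds: 98 x 60 = 5880
Add remaining seconds: 5880 + 27 = 5907

5907


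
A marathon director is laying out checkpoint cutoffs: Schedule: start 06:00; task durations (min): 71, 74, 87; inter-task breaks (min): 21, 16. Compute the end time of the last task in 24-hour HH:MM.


Start: 06:00 = 360 min from midnight
  after task 1 (71 min): 07:11
  after break (21 min): 07:32
  after task 2 (74 min): 08:46
  after break (16 min): 09:02
  after task 3 (87 min): 10:29
Total elapsed: 269 minutes
End time: 10:29

10:29


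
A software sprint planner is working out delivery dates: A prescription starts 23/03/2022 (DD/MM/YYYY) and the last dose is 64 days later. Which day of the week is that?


Start: 2022-03-23 (Wednesday)
Step 1 - find target date: add 64 days
  2022-03-23 + 64 days = 2022-05-26
Step 2 - day of week:
  64 mod 7 = 1
  Wednesday + 1 days -> Thursday
Result: Thursday (2022-05-26)

Thursday


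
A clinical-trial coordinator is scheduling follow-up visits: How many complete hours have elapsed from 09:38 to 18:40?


Start: 09:38
End: 18:40
Hour difference: 18 - 9 = 9 hours
Minute difference: 40 - 38 = 2 minutes
Total minutes: 542
Complete hours: 542 / 60 = 9 (remainder 2)

9


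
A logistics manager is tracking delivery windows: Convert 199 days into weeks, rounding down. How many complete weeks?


Total days: 199
Days per week: 7
Division: 199 / 7 = 28 remainder 3
Complete weeks: 28
Remaining days: 3

28


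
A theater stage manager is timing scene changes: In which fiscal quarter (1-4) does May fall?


Month: May (month 5)
Q1: January-March (months 1-3)
Q2: April-June (months 4-6)
Q3: July-September (months 7-9)
Q4: October-December (months 10-12)
Month 5 falls in Q2

2


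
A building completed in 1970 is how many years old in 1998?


Birth year: 1970
Current year: 1998
Age = current year - birth year
Age = 1998 - 1970 = 28

28


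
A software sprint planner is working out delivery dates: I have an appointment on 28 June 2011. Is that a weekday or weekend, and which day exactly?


Date: 2011-06-28
January 1, 2011 is a Saturday
Day of year: 179
Offset from Jan 1: 178 days
178 mod 7 = 3
Result: Tuesday

Tuesday


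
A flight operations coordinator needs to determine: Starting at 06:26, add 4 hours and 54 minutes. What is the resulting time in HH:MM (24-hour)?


Start time: 06:26
Adding: 4 hours 54 minutes
Minutes: 26 + 54 = 80
Minute overflow: 80 >= 60, so carry 1 hour, minutes = 20
Hours: 6 + 4 + 1 = 11
Result: 11:20

11:20


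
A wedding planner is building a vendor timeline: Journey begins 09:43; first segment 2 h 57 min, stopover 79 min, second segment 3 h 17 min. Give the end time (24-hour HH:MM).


Depart: 09:43
Leg 1: +177 min -> 12:40
Layover: +79 min -> 13:59
Leg 2: +197 min -> 17:16
Total travel: 453 minutes = 7h 33m
Arrival: 17:16

17:16


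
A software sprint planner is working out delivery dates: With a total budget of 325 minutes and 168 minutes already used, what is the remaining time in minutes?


Total budget: 325 minutes
Time used: 168 minutes
Remaining: 325 - 168 = 157 minutes
Percent used: 51.7%
Percent remaining: 48.3%

157


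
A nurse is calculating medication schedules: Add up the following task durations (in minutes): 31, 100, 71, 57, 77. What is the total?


Durations: 31, 100, 71, 57, 77
Running sum: 31
+ 100 = 131
+ 71 = 202
+ 57 = 259
+ 77 = 336
Total duration: 336 minutes
That is 5 hours and 36 minutes

336


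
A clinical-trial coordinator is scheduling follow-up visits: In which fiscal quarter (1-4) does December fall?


Month: December (month 12)
Q1: January-March (months 1-3)
Q2: April-June (months 4-6)
Q3: July-September (months 7-9)
Q4: October-December (months 10-12)
Month 12 falls in Q4

4


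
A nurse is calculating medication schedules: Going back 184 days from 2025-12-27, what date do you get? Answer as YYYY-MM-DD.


Start: 2025-12-27
Subtracting 184 days
Days already passed in December: 27
After going back through December: 157 more days to subtract
November 2025: 30 days, 127 remaining
October 2025: 31 days, 96 remaining
September 2025: 30 days, 66 remaining
August 2025: 31 days, 35 remaining
Result: 2025-06-26

2025-06-26


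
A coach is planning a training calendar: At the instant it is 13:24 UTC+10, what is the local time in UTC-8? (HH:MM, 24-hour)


Local time: 13:24 at UTC+10 (offset 10h)
Target zone: UTC-8 (offset -8h)
Difference: -8 - (10) = -18 hours
Calculation: 13 + (-18) = -5
Wraparound: (-5) mod 24 = 19
Result: 19:24

19:24


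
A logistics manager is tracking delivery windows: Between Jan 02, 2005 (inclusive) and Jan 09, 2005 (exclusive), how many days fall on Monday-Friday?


Start: 2005-01-02 (Sunday)
End (exclusive): 2005-01-09 (Sunday)
Total calendar days: 7
Full weeks: 7 // 7 = 1 -> 5 weekdays
Remaining 0 days starting on Sunday:
Total business days: 5 + 0 = 5

5


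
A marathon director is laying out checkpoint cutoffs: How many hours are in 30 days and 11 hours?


Days: 30
Extra hours: 11
Hours per day: 24
Days to hours: 30 x 24 = 720
Total: 720 + 11 = 731

731


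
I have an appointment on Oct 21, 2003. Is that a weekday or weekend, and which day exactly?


Date: 2003-10-21
January 1, 2003 is a Wednesday
Day of year: 294
Offset from Jan 1: 293 days
293 mod 7 = 6
Result: Tuesday

Tuesday


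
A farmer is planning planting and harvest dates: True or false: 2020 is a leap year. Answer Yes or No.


Year: 2020
Divisible by 4? 2020 / 4 = 505.0 -> Yes
Divisible by 100? 2020 / 100 = 20.2 -> No
Divisible by 4 but not 100, so it IS a leap year

Yes


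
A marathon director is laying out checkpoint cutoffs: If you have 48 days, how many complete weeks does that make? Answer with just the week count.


Total days: 48
Days per week: 7
Division: 48 / 7 = 6 remainder 6
Complete weeks: 6
Remaining days: 6

6


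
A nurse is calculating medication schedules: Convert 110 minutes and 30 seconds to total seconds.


Minutes: 110
Extra seconds: 30
Seconds per minute: 60
Minutes to seconds: 110 x 60 = 6600
Total: 6600 + 30 = 6630

6630


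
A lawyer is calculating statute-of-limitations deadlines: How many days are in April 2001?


Month: April
Year: 2001
April is a 30-day month
Total: 30 days

30


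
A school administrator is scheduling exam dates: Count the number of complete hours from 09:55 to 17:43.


Start: 09:55
End: 17:43
Hour difference: 17 - 9 = 8 hours
Minute difference: 43 - 55 = -12 minutes
Total minutes: 468
Complete hours: 468 / 60 = 7 (remainder 48)

7


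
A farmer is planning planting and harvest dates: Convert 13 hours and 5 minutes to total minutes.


Hours: 13
Minutes: 5
Convert hours to minutes: 13 x 60 = 780
Add remaining minutes: 780 + 5 = 785

785


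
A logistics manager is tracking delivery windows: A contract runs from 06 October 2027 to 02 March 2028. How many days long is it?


Start date: 2027-10-06
End date: 2028-03-02
Oct 2027: +26 days
Nov 2027: +30 days
Dec 2027: +31 days
... (3 more months)
Total: 148 days

148


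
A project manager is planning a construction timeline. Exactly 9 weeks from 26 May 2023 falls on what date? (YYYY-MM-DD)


Start: 2023-05-26
Weeks to add: 9
Convert to days: 9 x 7 = 63 days
Add 63 days to 2023-05-26
Result: 2023-07-28

2023-07-28


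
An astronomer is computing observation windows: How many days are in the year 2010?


Year: 2010
Check leap year rules:
Divisible by 4? No
2010 is not a leap year
Days: 365

365


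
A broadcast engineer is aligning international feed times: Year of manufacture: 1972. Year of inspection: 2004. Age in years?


Birth year: 1972
Current year: 2004
Age = current year - birth year
Age = 2004 - 1972 = 32

32


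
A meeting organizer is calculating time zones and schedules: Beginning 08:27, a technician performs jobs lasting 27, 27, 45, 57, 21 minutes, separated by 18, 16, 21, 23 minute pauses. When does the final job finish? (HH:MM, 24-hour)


Start: 08:27 = 507 min from midnight
  after task 1 (27 min): 08:54
  after break (18 min): 09:12
  after task 2 (27 min): 09:39
  after break (16 min): 09:55
  after task 3 (45 min): 10:40
  after break (21 min): 11:01
  after task 4 (57 min): 11:58
  after break (23 min): 12:21
  after task 5 (21 min): 12:42
Total elapsed: 255 minutes
End time: 12:42

12:42


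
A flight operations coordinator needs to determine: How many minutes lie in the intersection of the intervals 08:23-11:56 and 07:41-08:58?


Interval A: [503, 716] minutes from midnight
Interval B: [461, 538] minutes from midnight
Overlap start = max(503, 461) = 503
Overlap end = min(716, 538) = 538
Overlap = 538 - 503 = 35 minutes

35


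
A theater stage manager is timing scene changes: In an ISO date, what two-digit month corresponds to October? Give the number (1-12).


Calendar month order:
9. September
10. October <--
11. November
October is month number 10

10


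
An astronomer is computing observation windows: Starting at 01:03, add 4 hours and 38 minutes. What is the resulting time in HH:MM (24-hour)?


Start time: 01:03
Adding: 4 hours 38 minutes
Minutes: 3 + 38 = 41
Hours: 1 + 4 + 0 = 5
Result: 05:41

05:41


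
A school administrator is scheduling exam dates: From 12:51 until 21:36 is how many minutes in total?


Start time: 12:51 = 771 minutes from midnight
End time: 21:36 = 1296 minutes from midnight
Difference: 1296 - 771 = 525 minutes
That is 8 hours and 45 minutes

525


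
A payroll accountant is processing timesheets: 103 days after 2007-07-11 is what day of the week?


Start: 2007-07-11 (Wednesday)
Step 1 - find target date: add 103 days
  2007-07-11 + 103 days = 2007-10-22
Step 2 - day of week:
  103 mod 7 = 5
  Wednesday + 5 days -> Monday
Result: Monday (2007-10-22)

Monday


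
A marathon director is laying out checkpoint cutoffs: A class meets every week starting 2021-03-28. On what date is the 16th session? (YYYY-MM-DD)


First occurrence: 2021-03-28 (occurrence 1)
Each occurrence is 7 days after the previous.
Occurrence 16 is 15 weeks after the first.
15 weeks = 105 days
2021-03-28 + 105 days = 2021-07-11

2021-07-11


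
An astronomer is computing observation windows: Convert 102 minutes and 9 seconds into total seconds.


Minutes: 102
Seconds: 9
Convert minutes to seconds: 102 x 60 = 6120
Add remaining seconds: 6120 + 9 = 6129

6129


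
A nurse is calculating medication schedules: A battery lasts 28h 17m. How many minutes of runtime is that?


Hours: 28
Extra minutes: 17
Minutes per hour: 60
Hours to minutes: 28 x 60 = 1680
Total: 1680 + 17 = 1697

1697


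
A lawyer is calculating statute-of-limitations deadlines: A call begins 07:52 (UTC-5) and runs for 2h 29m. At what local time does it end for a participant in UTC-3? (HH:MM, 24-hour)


Start: 07:52 in UTC-5
Step 1 - add duration:
  minutes: 52 + 29 = 81 (carry 1h)
  hours: 7 + 2 + 1 = 10
  end in UTC-5: 10:21
Step 2 - convert UTC-5 -> UTC-3:
  offset difference: -3 - (-5) = 2 hours
  10 + (2) = 12 -> mod 24 = 12
Result: 12:21 in UTC-3

12:21


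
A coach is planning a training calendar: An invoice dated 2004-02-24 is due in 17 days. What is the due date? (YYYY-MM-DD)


Start: 2004-02-24
Adding 17 days
Days remaining in February: 5
After February: 12 days still to add
March 2004 has 31 days, need 12
Result: 2004-03-12

2004-03-12


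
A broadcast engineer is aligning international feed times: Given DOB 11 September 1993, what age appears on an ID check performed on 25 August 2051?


Birth: 1993-09-11
Reference: 2051-08-25
Year difference: 2051 - 1993 = 58
Has birthday (09-11) occurred by 08-25? No
Birthday not yet reached this year -> subtract 1
Age in full years: 57

57


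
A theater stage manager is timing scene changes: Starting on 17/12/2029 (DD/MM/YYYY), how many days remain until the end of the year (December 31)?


Start: December 17, 2029
End: December 31, 2029
Days left in December: 14
Total: 14 days

14


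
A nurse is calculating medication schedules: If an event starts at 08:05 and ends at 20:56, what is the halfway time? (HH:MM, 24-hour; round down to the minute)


Start time: 08:05 = 485 minutes from midnight
End time: 20:56 = 1256 minutes from midnight
Sum: 485 + 1256 = 1741
Midpoint: 1741 / 2 = 870 minutes
Convert: 870 / 60 = 14 hours, 30 minutes
Result: 14:30

14:30


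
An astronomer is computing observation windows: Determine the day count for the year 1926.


Year: 1926
Check leap year rules:
Divisible by 4? No
1926 is not a leap year
Days: 365

365


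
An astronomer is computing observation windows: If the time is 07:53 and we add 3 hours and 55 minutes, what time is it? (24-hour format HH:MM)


Start time: 07:53
Adding: 3 hours 55 minutes
Minutes: 53 + 55 = 108
Minute overflow: 108 >= 60, so carry 1 hour, minutes = 48
Hours: 7 + 3 + 1 = 11
Result: 11:48

11:48


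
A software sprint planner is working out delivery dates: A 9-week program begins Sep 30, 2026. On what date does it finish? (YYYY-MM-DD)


Start: 2026-09-30
Weeks to add: 9
Convert to days: 9 x 7 = 63 days
Add 63 days to 2026-09-30
Result: 2026-12-02

2026-12-02


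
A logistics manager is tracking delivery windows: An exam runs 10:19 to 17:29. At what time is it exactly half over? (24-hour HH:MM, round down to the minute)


Start time: 10:19 = 619 minutes from midnight
End time: 17:29 = 1049 minutes from midnight
Sum: 619 + 1049 = 1668
Midpoint: 1668 / 2 = 834 minutes
Convert: 834 / 60 = 13 hours, 54 minutes
Result: 13:54

13:54


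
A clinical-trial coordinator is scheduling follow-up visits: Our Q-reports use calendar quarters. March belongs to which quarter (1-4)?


Month: March (month 3)
Q1: January-March (months 1-3)
Q2: April-June (months 4-6)
Q3: July-September (months 7-9)
Q4: October-December (months 10-12)
Month 3 falls in Q1

1


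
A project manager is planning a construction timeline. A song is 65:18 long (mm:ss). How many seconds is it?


Minutes: 65
Extra seconds: 18
Seconds per minute: 60
Minutes to seconds: 65 x 60 = 3900
Total: 3900 + 18 = 3918

3918


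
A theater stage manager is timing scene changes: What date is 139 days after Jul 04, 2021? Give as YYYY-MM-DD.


Start: 2021-07-04
Adding 139 days
Days remaining in July: 27
After July: 112 days still to add
August 2021: 31 days, 81 remaining
September 2021: 30 days, 51 remaining
October 2021: 31 days, 20 remaining
November 2021 has 30 days, need 20
Result: 2021-11-20

2021-11-20


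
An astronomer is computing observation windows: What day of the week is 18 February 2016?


Date: 2016-02-18
January 1, 2016 is a Friday
Day of year: 49
Offset from Jan 1: 48 days
48 mod 7 = 6
Result: Thursday

Thursday


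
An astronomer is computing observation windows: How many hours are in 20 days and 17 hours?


Days: 20
Extra hours: 17
Hours per day: 24
Days to hours: 20 x 24 = 480
Total: 480 + 17 = 497

497


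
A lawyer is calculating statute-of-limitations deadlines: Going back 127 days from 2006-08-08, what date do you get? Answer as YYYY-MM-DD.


Start: 2006-08-08
Subtracting 127 days
Days already passed in August: 8
After going back through August: 119 more days to subtract
July 2006: 31 days, 88 remaining
June 2006: 30 days, 58 remaining
May 2006: 31 days, 27 remaining
April 2006 has 30 days, need 27
Result: 2006-04-03

2006-04-03


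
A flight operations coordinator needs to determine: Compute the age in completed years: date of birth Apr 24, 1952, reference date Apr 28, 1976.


Birth: 1952-04-24
Reference: 1976-04-28
Year difference: 1976 - 1952 = 24
Has birthday (04-24) occurred by 04-28? Yes
Age in full years: 24

24


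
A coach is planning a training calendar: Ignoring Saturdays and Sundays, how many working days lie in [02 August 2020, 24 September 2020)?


Start: 2020-08-02 (Sunday)
End (exclusive): 2020-09-24 (Thursday)
Total calendar days: 53
Full weeks: 53 // 7 = 7 -> 35 weekdays
Remaining 4 days starting on Sunday:
  Sun(-), Mon(w), Tue(w), Wed(w) -> 3 weekdays
Total business days: 35 + 3 = 38

38


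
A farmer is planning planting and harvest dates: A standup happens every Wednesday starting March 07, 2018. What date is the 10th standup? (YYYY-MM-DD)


First occurrence: 2018-03-07 (occurrence 1)
Each occurrence is 7 days after the previous.
Occurrence 10 is 9 weeks after the first.
9 weeks = 63 days
2018-03-07 + 63 days = 2018-05-09

2018-05-09


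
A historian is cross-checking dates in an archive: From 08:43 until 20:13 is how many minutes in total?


Start time: 08:43 = 523 minutes from midnight
End time: 20:13 = 1213 minutes from midnight
Difference: 1213 - 523 = 690 minutes
That is 11 hours and 30 minutes

690


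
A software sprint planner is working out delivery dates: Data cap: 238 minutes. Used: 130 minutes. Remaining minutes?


Total budget: 238 minutes
Time used: 130 minutes
Remaining: 238 - 130 = 108 minutes
Percent used: 54.6%
Percent remaining: 45.4%

108


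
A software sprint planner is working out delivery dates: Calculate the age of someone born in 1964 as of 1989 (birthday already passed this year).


Birth year: 1964
Current year: 1989
Age = current year - birth year
Age = 1989 - 1964 = 25

25


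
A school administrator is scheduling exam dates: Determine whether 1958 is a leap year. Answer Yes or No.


Year: 1958
Divisible by 4? 1958 / 4 = 489.5 -> No
Not divisible by 4, so NOT a leap year

No


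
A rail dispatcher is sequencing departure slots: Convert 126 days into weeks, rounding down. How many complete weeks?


Total days: 126
Days per week: 7
Division: 126 / 7 = 18 remainder 0
Complete weeks: 18
Remaining days: 0

18


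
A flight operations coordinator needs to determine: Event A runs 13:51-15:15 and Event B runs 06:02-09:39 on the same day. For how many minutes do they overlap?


Interval A: [831, 915] minutes from midnight
Interval B: [362, 579] minutes from midnight
Overlap start = max(831, 362) = 831
Overlap end = min(915, 579) = 579
End <= start, so the intervals do not overlap: 0 minutes

0


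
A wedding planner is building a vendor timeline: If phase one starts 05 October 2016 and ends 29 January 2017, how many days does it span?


Start date: 2016-10-05
End date: 2017-01-29
Oct 2016: +27 days
Nov 2016: +30 days
Dec 2016: +31 days
Jan 2017: +28 days
Total: 116 days

116


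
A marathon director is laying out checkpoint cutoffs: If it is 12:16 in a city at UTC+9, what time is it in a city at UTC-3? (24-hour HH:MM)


Local time: 12:16 at UTC+9 (offset 9h)
Target zone: UTC-3 (offset -3h)
Difference: -3 - (9) = -12 hours
Calculation: 12 + (-12) = 0
Result: 00:16

00:16


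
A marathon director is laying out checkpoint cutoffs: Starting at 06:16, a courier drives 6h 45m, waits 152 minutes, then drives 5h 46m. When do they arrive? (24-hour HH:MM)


Depart: 06:16
Leg 1: +405 min -> 13:01
Layover: +152 min -> 15:33
Leg 2: +346 min -> 21:19
Total travel: 903 minutes = 15h 3m
Arrival: 21:19

21:19


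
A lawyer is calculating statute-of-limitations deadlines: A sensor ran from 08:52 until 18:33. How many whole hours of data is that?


Start: 08:52
End: 18:33
Hour difference: 18 - 8 = 10 hours
Minute difference: 33 - 52 = -19 minutes
Total minutes: 581
Complete hours: 581 / 60 = 9 (remainder 41)

9


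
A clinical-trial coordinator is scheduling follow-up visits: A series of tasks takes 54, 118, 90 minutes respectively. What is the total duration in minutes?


Durations: 54, 118, 90
Running sum: 54
+ 118 = 172
+ 90 = 262
Total duration: 262 minutes
That is 4 hours and 22 minutes

262


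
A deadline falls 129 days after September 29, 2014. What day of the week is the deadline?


Start: 2014-09-29 (Monday)
Step 1 - find target date: add 129 days
  2014-09-29 + 129 days = 2015-02-05
Step 2 - day of week:
  129 mod 7 = 3
  Monday + 3 days -> Thursday
Result: Thursday (2015-02-05)

Thursday


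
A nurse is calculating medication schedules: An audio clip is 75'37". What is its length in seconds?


Minutes: 75
Seconds: 37
Convert minutes to seconds: 75 x 60 = 4500
Add remaining seconds: 4500 + 37 = 4537

4537


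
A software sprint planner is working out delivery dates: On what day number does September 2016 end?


Month: September
Year: 2016
September is a 30-day month
Total: 30 days

30


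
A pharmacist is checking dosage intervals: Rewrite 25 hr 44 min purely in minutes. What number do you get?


Hours: 25
Extra minutes: 44
Minutes per hour: 60
Hours to minutes: 25 x 60 = 1500
Total: 1500 + 44 = 1544

1544


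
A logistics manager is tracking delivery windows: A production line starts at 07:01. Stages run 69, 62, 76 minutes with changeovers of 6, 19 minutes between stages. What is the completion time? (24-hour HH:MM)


Start: 07:01 = 421 min from midnight
  after task 1 (69 min): 08:10
  after break (6 min): 08:16
  after task 2 (62 min): 09:18
  after break (19 min): 09:37
  after task 3 (76 min): 10:53
Total elapsed: 232 minutes
End time: 10:53

10:53


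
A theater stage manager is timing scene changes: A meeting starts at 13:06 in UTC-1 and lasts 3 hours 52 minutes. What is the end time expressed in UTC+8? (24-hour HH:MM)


Start: 13:06 in UTC-1
Step 1 - add duration:
  minutes: 6 + 52 = 58
  hours: 13 + 3 + 0 = 16
  end in UTC-1: 16:58
Step 2 - convert UTC-1 -> UTC+8:
  offset difference: 8 - (-1) = 9 hours
  16 + (9) = 25 -> mod 24 = 1
Result: 01:58 in UTC+8

01:58


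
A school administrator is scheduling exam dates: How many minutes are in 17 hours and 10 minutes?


Hours: 17
Minutes: 10
Convert hours to minutes: 17 x 60 = 1020
Add remaining minutes: 1020 + 10 = 1030

1030


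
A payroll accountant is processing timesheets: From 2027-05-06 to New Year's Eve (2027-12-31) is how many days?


Start: May 06, 2027
End: December 31, 2027
Days left in May: 25
June: 30
July: 31
August: 31
September: 30
... plus remaining months
Sum of remaining months: 214
Total: 25 + 214 = 239

239


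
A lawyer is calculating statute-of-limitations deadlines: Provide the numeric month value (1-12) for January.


Calendar month order:
1. January <--
2. February
January is month number 1

1


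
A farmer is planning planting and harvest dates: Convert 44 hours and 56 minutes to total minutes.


Hours: 44
Extra minutes: 56
Minutes per hour: 60
Hours to minutes: 44 x 60 = 2640
Total: 2640 + 56 = 2696

2696


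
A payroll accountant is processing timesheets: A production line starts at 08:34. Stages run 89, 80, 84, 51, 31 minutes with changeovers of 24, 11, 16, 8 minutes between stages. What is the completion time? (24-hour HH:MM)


Start: 08:34 = 514 min from midnight
  after task 1 (89 min): 10:03
  after break (24 min): 10:27
  after task 2 (80 min): 11:47
  after break (11 min): 11:58
  after task 3 (84 min): 13:22
  after break (16 min): 13:38
  after task 4 (51 min): 14:29
  after break (8 min): 14:37
  after task 5 (31 min): 15:08
Total elapsed: 394 minutes
End time: 15:08

15:08


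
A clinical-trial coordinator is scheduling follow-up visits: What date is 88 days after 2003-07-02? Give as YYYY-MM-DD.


Start: 2003-07-02
Adding 88 days
Days remaining in July: 29
After July: 59 days still to add
August 2003: 31 days, 28 remaining
September 2003 has 30 days, need 28
Result: 2003-09-28

2003-09-28


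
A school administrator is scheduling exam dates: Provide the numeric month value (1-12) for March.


Calendar month order:
2. February
3. March <--
4. April
March is month number 3

3


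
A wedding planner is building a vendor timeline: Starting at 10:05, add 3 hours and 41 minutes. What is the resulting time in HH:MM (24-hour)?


Start time: 10:05
Adding: 3 hours 41 minutes
Minutes: 5 + 41 = 46
Hours: 10 + 3 + 0 = 13
Result: 13:46

13:46


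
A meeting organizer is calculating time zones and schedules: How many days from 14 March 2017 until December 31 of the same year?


Start: March 14, 2017
End: December 31, 2017
Days left in March: 17
April: 30
May: 31
June: 30
July: 31
... plus remaining months
Sum of remaining months: 275
Total: 17 + 275 = 292

292


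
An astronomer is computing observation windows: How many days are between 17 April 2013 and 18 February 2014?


Start date: 2013-04-17
End date: 2014-02-18
Apr 2013: +14 days
May 2013: +31 days
Jun 2013: +30 days
... (8 more months)
Total: 307 days

307
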